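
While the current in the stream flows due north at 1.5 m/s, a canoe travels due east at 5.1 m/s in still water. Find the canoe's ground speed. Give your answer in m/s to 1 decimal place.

Taking east as x and north as y: velocity relative to the water = (5.100, 0.000) m/s; the water relative to ground = (0.000, 1.500) m/s.
Velocity relative to ground = (5.100, 0.000) + (0.000, 1.500) = (5.100, 1.500) m/s.
Speed = |(5.100, 1.500)| = 5.316 m/s.

5.3 m/s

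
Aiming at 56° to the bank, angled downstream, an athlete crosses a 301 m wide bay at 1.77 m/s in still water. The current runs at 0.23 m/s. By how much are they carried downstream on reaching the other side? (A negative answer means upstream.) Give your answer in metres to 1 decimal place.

250.2 m

Perpendicular speed = 1.467 m/s; crossing time = 301 / 1.467 = 205.125 s.
Net downstream speed = 1.220 m/s.
Drift = 1.220 × 205.125 = 250.206 m (downstream).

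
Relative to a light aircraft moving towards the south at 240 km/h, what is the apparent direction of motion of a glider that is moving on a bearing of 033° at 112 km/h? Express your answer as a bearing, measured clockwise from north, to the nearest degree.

010°

Taking east as x and north as y: glider velocity = (61.000, 93.931) km/h; light aircraft velocity = (0.000, -240.000) km/h.
Velocity of glider relative to light aircraft = (61.000, 93.931) − (0.000, -240.000) = (61.000, 333.931) km/h.
Bearing = atan2(61.00, 333.93) = 10.35° clockwise from north.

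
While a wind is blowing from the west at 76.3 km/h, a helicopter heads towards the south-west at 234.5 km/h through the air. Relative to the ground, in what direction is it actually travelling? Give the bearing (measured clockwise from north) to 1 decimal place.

208.4°

Taking east as x and north as y: velocity relative to the air = (-165.817, -165.817) km/h; the air relative to ground = (76.300, 0.000) km/h.
Velocity relative to ground = (-165.817, -165.817) + (76.300, 0.000) = (-89.517, -165.817) km/h.
Bearing = atan2(-89.52, -165.82) = 208.36° clockwise from north.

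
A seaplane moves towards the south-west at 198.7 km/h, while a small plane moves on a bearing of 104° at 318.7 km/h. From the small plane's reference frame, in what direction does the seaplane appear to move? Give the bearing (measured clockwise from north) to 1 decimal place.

262.0°

Taking east as x and north as y: seaplane velocity = (-140.502, -140.502) km/h; small plane velocity = (309.233, -77.101) km/h.
Velocity of seaplane relative to small plane = (-140.502, -140.502) − (309.233, -77.101) = (-449.735, -63.402) km/h.
Bearing = atan2(-449.74, -63.40) = 261.98° clockwise from north.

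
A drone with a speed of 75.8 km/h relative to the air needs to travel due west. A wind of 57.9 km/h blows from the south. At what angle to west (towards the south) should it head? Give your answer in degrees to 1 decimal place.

The wind pushes perpendicular to the desired track; the heading must have a component into the wind equal to 57.9 km/h: 75.8 sin θ = 57.9.
sin θ = 0.7639, so θ = 49.805°.

49.8°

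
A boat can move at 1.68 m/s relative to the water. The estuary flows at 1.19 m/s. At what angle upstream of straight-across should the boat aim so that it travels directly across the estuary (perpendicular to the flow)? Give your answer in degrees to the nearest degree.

To cancel the current, the upstream component of the boat's velocity must equal the flow: 1.68 sin θ = 1.19.
sin θ = 1.19 / 1.68 = 0.7083.
θ = arcsin(0.7083) = 45.099°.

45°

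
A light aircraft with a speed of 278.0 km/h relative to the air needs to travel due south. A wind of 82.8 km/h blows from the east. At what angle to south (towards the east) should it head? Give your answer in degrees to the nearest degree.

The wind pushes perpendicular to the desired track; the heading must have a component into the wind equal to 82.8 km/h: 278.0 sin θ = 82.8.
sin θ = 0.2978, so θ = 17.328°.

17°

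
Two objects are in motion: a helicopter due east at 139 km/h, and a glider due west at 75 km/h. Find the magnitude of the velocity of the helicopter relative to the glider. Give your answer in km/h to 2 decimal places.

214.00 km/h

Taking east as x and north as y: helicopter velocity = (139.000, 0.000) km/h; glider velocity = (-75.000, 0.000) km/h.
Velocity of helicopter relative to glider = (139.000, 0.000) − (-75.000, 0.000) = (214.000, 0.000) km/h.
Magnitude = |(214.000, 0.000)| = 214.000 km/h.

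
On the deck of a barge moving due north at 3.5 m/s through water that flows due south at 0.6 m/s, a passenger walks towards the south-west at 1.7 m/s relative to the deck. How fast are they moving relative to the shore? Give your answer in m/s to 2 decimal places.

In east/north components (m/s): passenger relative to barge = (-1.202, -1.202); barge relative to water = (0.000, 3.500); water relative to ground = (0.000, -0.600).
Sum = (-1.202, 1.698) m/s.
Speed = |(-1.202, 1.698)| = 2.080 m/s.

2.08 m/s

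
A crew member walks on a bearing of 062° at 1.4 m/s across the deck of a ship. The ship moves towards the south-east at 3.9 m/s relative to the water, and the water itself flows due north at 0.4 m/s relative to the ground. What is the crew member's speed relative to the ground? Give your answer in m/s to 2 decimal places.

4.34 m/s

In east/north components (m/s): crew member relative to ship = (1.236, 0.657); ship relative to water = (2.758, -2.758); water relative to ground = (0.000, 0.400).
Sum = (3.994, -1.700) m/s.
Speed = |(3.994, -1.700)| = 4.341 m/s.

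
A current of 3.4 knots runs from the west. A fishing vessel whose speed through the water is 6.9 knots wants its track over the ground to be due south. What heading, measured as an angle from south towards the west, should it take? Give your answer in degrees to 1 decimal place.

29.5°

The current pushes perpendicular to the desired track; the heading must have a component into the current equal to 3.4 knots: 6.9 sin θ = 3.4.
sin θ = 0.4928, so θ = 29.522°.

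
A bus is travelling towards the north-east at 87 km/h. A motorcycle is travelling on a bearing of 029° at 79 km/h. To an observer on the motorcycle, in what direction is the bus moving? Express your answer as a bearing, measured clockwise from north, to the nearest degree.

108°

Taking east as x and north as y: bus velocity = (61.518, 61.518) km/h; motorcycle velocity = (38.300, 69.095) km/h.
Velocity of bus relative to motorcycle = (61.518, 61.518) − (38.300, 69.095) = (23.218, -7.577) km/h.
Bearing = atan2(23.22, -7.58) = 108.07° clockwise from north.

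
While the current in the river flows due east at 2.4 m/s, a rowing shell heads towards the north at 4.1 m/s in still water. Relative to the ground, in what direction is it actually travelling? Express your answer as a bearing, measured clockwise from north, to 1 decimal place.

030.3°

Taking east as x and north as y: velocity relative to the water = (0.000, 4.100) m/s; the water relative to ground = (2.400, 0.000) m/s.
Velocity relative to ground = (0.000, 4.100) + (2.400, 0.000) = (2.400, 4.100) m/s.
Bearing = atan2(2.40, 4.10) = 30.34° clockwise from north.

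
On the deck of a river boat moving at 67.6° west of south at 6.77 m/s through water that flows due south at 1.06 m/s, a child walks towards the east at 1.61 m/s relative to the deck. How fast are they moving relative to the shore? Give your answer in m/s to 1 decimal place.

5.9 m/s

In east/north components (m/s): child relative to river boat = (1.610, 0.000); river boat relative to water = (-6.259, -2.580); water relative to ground = (0.000, -1.060).
Sum = (-4.649, -3.640) m/s.
Speed = |(-4.649, -3.640)| = 5.905 m/s.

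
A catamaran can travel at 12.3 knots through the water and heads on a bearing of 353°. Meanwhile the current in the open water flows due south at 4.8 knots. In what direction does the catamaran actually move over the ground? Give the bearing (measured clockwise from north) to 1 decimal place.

Taking east as x and north as y: velocity relative to the water = (-1.499, 12.208) knots; the water relative to ground = (0.000, -4.800) knots.
Velocity relative to ground = (-1.499, 12.208) + (0.000, -4.800) = (-1.499, 7.408) knots.
Bearing = atan2(-1.50, 7.41) = 348.56° clockwise from north.

348.6°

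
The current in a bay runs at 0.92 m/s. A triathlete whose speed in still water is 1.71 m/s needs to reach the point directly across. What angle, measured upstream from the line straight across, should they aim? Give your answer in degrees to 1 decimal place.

32.5°

To cancel the current, the upstream component of the triathlete's velocity must equal the flow: 1.71 sin θ = 0.92.
sin θ = 0.92 / 1.71 = 0.5380.
θ = arcsin(0.5380) = 32.548°.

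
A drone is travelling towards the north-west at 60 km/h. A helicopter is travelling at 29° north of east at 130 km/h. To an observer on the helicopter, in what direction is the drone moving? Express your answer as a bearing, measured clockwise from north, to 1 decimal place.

Taking east as x and north as y: drone velocity = (-42.426, 42.426) km/h; helicopter velocity = (113.701, 63.025) km/h.
Velocity of drone relative to helicopter = (-42.426, 42.426) − (113.701, 63.025) = (-156.127, -20.599) km/h.
Bearing = atan2(-156.13, -20.60) = 262.48° clockwise from north.

262.5°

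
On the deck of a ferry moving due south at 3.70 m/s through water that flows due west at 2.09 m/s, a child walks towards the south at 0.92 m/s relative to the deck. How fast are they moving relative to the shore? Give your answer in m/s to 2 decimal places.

5.07 m/s

In east/north components (m/s): child relative to ferry = (0.000, -0.920); ferry relative to water = (0.000, -3.700); water relative to ground = (-2.090, 0.000).
Sum = (-2.090, -4.620) m/s.
Speed = |(-2.090, -4.620)| = 5.071 m/s.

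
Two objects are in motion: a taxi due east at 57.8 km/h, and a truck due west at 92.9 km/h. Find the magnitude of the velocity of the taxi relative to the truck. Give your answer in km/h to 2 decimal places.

150.70 km/h

Taking east as x and north as y: taxi velocity = (57.800, 0.000) km/h; truck velocity = (-92.900, 0.000) km/h.
Velocity of taxi relative to truck = (57.800, 0.000) − (-92.900, 0.000) = (150.700, 0.000) km/h.
Magnitude = |(150.700, 0.000)| = 150.700 km/h.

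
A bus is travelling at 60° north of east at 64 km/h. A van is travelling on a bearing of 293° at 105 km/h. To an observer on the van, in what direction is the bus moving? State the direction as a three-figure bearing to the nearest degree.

Taking east as x and north as y: bus velocity = (32.000, 55.426) km/h; van velocity = (-96.653, 41.027) km/h.
Velocity of bus relative to van = (32.000, 55.426) − (-96.653, 41.027) = (128.653, 14.399) km/h.
Bearing = atan2(128.65, 14.40) = 83.61° clockwise from north.

084°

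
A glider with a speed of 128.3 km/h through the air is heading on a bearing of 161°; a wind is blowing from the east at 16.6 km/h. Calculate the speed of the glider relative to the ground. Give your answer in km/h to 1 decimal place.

123.9 km/h

Taking east as x and north as y: velocity relative to the air = (41.770, -121.310) km/h; the air relative to ground = (-16.600, 0.000) km/h.
Velocity relative to ground = (41.770, -121.310) + (-16.600, 0.000) = (25.170, -121.310) km/h.
Speed = |(25.170, -121.310)| = 123.894 km/h.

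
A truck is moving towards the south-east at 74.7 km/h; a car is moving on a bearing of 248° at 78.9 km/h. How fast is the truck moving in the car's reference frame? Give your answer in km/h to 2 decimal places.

Taking east as x and north as y: truck velocity = (52.821, -52.821) km/h; car velocity = (-73.155, -29.556) km/h.
Velocity of truck relative to car = (52.821, -52.821) − (-73.155, -29.556) = (125.976, -23.264) km/h.
Magnitude = |(125.976, -23.264)| = 128.106 km/h.

128.11 km/h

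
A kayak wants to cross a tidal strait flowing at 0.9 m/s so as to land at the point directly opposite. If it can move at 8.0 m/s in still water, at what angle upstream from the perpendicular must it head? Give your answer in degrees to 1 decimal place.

6.5°

To cancel the current, the upstream component of the kayak's velocity must equal the flow: 8.0 sin θ = 0.9.
sin θ = 0.9 / 8.0 = 0.1125.
θ = arcsin(0.1125) = 6.459°.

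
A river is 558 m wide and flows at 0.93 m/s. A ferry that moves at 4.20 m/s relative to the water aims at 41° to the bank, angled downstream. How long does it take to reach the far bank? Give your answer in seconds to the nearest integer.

203 s

The component of the ferry's velocity perpendicular to the bank is 4.20 × sin 41° = 2.755 m/s.
Only the cross-stream component determines the crossing time; the current contributes nothing perpendicular to the bank.
Time = 558 / 2.755 = 202.508 s.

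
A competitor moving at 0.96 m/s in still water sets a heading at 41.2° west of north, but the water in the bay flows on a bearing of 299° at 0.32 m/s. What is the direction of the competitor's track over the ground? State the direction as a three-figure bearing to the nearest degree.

Taking east as x and north as y: velocity relative to the water = (-0.632, 0.722) m/s; the water relative to ground = (-0.280, 0.155) m/s.
Velocity relative to ground = (-0.632, 0.722) + (-0.280, 0.155) = (-0.912, 0.877) m/s.
Bearing = atan2(-0.91, 0.88) = 313.89° clockwise from north.

314°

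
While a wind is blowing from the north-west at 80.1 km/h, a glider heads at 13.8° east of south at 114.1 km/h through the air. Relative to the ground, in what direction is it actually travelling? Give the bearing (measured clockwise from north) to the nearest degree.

153°

Taking east as x and north as y: velocity relative to the air = (27.217, -110.806) km/h; the air relative to ground = (56.639, -56.639) km/h.
Velocity relative to ground = (27.217, -110.806) + (56.639, -56.639) = (83.856, -167.446) km/h.
Bearing = atan2(83.86, -167.45) = 153.40° clockwise from north.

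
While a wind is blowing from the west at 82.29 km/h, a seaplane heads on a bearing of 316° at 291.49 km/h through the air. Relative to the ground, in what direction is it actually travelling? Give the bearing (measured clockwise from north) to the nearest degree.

330°

Taking east as x and north as y: velocity relative to the air = (-202.486, 209.680) km/h; the air relative to ground = (82.290, 0.000) km/h.
Velocity relative to ground = (-202.486, 209.680) + (82.290, 0.000) = (-120.196, 209.680) km/h.
Bearing = atan2(-120.20, 209.68) = 330.18° clockwise from north.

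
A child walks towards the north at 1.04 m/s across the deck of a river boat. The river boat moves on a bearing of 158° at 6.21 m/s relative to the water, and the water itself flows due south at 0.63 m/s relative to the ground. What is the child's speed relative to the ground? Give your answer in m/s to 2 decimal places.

5.83 m/s

In east/north components (m/s): child relative to river boat = (0.000, 1.040); river boat relative to water = (2.326, -5.758); water relative to ground = (0.000, -0.630).
Sum = (2.326, -5.348) m/s.
Speed = |(2.326, -5.348)| = 5.832 m/s.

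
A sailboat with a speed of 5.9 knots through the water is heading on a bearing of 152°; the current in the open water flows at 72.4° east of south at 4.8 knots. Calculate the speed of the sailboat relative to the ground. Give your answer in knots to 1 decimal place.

9.9 knots

Taking east as x and north as y: velocity relative to the water = (2.770, -5.209) knots; the water relative to ground = (4.575, -1.451) knots.
Velocity relative to ground = (2.770, -5.209) + (4.575, -1.451) = (7.345, -6.661) knots.
Speed = |(7.345, -6.661)| = 9.916 knots.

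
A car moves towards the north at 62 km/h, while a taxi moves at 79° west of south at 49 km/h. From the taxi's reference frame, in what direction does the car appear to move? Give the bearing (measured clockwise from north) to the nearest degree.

Taking east as x and north as y: car velocity = (0.000, 62.000) km/h; taxi velocity = (-48.100, -9.350) km/h.
Velocity of car relative to taxi = (0.000, 62.000) − (-48.100, -9.350) = (48.100, 71.350) km/h.
Bearing = atan2(48.10, 71.35) = 33.99° clockwise from north.

034°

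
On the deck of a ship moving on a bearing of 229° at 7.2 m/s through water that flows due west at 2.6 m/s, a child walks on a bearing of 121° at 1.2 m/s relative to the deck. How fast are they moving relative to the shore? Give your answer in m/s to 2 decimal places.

In east/north components (m/s): child relative to ship = (1.029, -0.618); ship relative to water = (-5.434, -4.724); water relative to ground = (-2.600, 0.000).
Sum = (-7.005, -5.342) m/s.
Speed = |(-7.005, -5.342)| = 8.810 m/s.

8.81 m/s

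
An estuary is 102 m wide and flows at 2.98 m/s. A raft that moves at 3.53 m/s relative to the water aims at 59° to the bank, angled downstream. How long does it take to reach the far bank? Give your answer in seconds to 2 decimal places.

The component of the raft's velocity perpendicular to the bank is 3.53 × sin 59° = 3.026 m/s.
Only the cross-stream component determines the crossing time; the current contributes nothing perpendicular to the bank.
Time = 102 / 3.026 = 33.710 s.

33.71 s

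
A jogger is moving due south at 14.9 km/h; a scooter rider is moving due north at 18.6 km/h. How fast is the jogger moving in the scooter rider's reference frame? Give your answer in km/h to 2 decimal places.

33.50 km/h

Taking east as x and north as y: jogger velocity = (0.000, -14.900) km/h; scooter rider velocity = (0.000, 18.600) km/h.
Velocity of jogger relative to scooter rider = (0.000, -14.900) − (0.000, 18.600) = (0.000, -33.500) km/h.
Magnitude = |(0.000, -33.500)| = 33.500 km/h.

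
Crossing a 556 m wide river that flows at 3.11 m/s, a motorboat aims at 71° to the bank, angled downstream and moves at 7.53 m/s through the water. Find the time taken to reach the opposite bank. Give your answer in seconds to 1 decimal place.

78.1 s

The component of the motorboat's velocity perpendicular to the bank is 7.53 × sin 71° = 7.120 m/s.
The current is parallel to the bank, so it does not affect the crossing time.
Time = 556 / 7.120 = 78.093 s.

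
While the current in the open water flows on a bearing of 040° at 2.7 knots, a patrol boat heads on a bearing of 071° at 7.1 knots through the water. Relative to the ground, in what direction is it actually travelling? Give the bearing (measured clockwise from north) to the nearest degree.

063°

Taking east as x and north as y: velocity relative to the water = (6.713, 2.312) knots; the water relative to ground = (1.736, 2.068) knots.
Velocity relative to ground = (6.713, 2.312) + (1.736, 2.068) = (8.449, 4.380) knots.
Bearing = atan2(8.45, 4.38) = 62.60° clockwise from north.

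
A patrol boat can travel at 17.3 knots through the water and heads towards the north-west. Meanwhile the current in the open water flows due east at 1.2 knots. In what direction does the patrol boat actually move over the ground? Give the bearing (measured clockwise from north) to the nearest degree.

318°

Taking east as x and north as y: velocity relative to the water = (-12.233, 12.233) knots; the water relative to ground = (1.200, 0.000) knots.
Velocity relative to ground = (-12.233, 12.233) + (1.200, 0.000) = (-11.033, 12.233) knots.
Bearing = atan2(-11.03, 12.23) = 317.95° clockwise from north.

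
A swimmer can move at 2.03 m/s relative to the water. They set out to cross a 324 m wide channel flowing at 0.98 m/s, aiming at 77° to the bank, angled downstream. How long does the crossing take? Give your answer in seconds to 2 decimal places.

163.80 s

The component of the swimmer's velocity perpendicular to the bank is 2.03 × sin 77° = 1.978 m/s.
Only the cross-stream component determines the crossing time; the current contributes nothing perpendicular to the bank.
Time = 324 / 1.978 = 163.804 s.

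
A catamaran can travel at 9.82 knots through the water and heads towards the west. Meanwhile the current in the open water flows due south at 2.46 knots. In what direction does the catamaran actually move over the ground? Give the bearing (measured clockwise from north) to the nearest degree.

Taking east as x and north as y: velocity relative to the water = (-9.820, 0.000) knots; the water relative to ground = (0.000, -2.460) knots.
Velocity relative to ground = (-9.820, 0.000) + (0.000, -2.460) = (-9.820, -2.460) knots.
Bearing = atan2(-9.82, -2.46) = 255.94° clockwise from north.

256°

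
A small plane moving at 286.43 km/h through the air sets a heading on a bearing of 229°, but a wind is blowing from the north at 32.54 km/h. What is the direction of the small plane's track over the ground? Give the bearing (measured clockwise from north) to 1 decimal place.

Taking east as x and north as y: velocity relative to the air = (-216.171, -187.915) km/h; the air relative to ground = (0.000, -32.540) km/h.
Velocity relative to ground = (-216.171, -187.915) + (0.000, -32.540) = (-216.171, -220.455) km/h.
Bearing = atan2(-216.17, -220.45) = 224.44° clockwise from north.

224.4°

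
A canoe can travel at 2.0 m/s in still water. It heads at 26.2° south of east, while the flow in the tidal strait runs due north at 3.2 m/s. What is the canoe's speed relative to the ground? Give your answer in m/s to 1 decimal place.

Taking east as x and north as y: velocity relative to the water = (1.795, -0.883) m/s; the water relative to ground = (0.000, 3.200) m/s.
Velocity relative to ground = (1.795, -0.883) + (0.000, 3.200) = (1.795, 2.317) m/s.
Speed = |(1.795, 2.317)| = 2.931 m/s.

2.9 m/s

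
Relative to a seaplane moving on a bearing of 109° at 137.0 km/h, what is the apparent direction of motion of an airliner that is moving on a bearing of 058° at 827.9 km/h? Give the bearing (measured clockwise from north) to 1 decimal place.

049.8°

Taking east as x and north as y: airliner velocity = (702.099, 438.720) km/h; seaplane velocity = (129.536, -44.603) km/h.
Velocity of airliner relative to seaplane = (702.099, 438.720) − (129.536, -44.603) = (572.563, 483.323) km/h.
Bearing = atan2(572.56, 483.32) = 49.83° clockwise from north.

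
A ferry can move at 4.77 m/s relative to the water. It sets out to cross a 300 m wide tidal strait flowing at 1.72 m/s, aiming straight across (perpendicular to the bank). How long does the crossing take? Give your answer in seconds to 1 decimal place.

The component of the ferry's velocity perpendicular to the bank is 4.77 m/s.
The current is parallel to the bank, so it does not affect the crossing time.
Time = 300 / 4.770 = 62.893 s.

62.9 s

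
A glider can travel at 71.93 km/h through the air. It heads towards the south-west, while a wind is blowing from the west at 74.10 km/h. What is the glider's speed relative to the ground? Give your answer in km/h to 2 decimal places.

Taking east as x and north as y: velocity relative to the air = (-50.862, -50.862) km/h; the air relative to ground = (74.100, 0.000) km/h.
Velocity relative to ground = (-50.862, -50.862) + (74.100, 0.000) = (23.238, -50.862) km/h.
Speed = |(23.238, -50.862)| = 55.919 km/h.

55.92 km/h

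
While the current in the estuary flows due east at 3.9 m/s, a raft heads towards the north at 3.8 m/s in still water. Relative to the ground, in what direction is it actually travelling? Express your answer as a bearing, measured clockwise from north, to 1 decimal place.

Taking east as x and north as y: velocity relative to the water = (0.000, 3.800) m/s; the water relative to ground = (3.900, 0.000) m/s.
Velocity relative to ground = (0.000, 3.800) + (3.900, 0.000) = (3.900, 3.800) m/s.
Bearing = atan2(3.90, 3.80) = 45.74° clockwise from north.

045.7°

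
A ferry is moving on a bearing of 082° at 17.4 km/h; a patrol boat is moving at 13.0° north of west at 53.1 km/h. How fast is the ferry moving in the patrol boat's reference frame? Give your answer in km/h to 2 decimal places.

69.62 km/h

Taking east as x and north as y: ferry velocity = (17.231, 2.422) km/h; patrol boat velocity = (-51.739, 11.945) km/h.
Velocity of ferry relative to patrol boat = (17.231, 2.422) − (-51.739, 11.945) = (68.970, -9.523) km/h.
Magnitude = |(68.970, -9.523)| = 69.624 km/h.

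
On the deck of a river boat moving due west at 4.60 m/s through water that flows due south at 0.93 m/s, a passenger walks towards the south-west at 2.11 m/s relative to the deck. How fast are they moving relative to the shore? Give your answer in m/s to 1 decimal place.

6.6 m/s

In east/north components (m/s): passenger relative to river boat = (-1.492, -1.492); river boat relative to water = (-4.600, 0.000); water relative to ground = (0.000, -0.930).
Sum = (-6.092, -2.422) m/s.
Speed = |(-6.092, -2.422)| = 6.556 m/s.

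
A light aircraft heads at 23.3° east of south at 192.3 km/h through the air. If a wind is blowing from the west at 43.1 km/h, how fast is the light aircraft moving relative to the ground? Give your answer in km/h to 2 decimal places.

Taking east as x and north as y: velocity relative to the air = (76.063, -176.617) km/h; the air relative to ground = (43.100, 0.000) km/h.
Velocity relative to ground = (76.063, -176.617) + (43.100, 0.000) = (119.163, -176.617) km/h.
Speed = |(119.163, -176.617)| = 213.058 km/h.

213.06 km/h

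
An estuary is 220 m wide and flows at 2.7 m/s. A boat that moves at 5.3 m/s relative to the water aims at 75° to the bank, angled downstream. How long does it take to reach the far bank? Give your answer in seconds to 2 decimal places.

The component of the boat's velocity perpendicular to the bank is 5.3 × sin 75° = 5.119 m/s.
The current is parallel to the bank, so it does not affect the crossing time.
Time = 220 / 5.119 = 42.974 s.

42.97 s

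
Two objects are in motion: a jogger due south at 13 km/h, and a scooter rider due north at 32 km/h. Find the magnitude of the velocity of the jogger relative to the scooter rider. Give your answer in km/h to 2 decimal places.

45.00 km/h

Taking east as x and north as y: jogger velocity = (0.000, -13.000) km/h; scooter rider velocity = (0.000, 32.000) km/h.
Velocity of jogger relative to scooter rider = (0.000, -13.000) − (0.000, 32.000) = (0.000, -45.000) km/h.
Magnitude = |(0.000, -45.000)| = 45.000 km/h.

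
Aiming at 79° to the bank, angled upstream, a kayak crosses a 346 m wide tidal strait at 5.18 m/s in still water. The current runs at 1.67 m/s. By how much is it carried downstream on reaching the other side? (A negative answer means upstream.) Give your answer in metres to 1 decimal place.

Perpendicular speed = 5.085 m/s; crossing time = 346 / 5.085 = 68.046 s.
Net downstream speed = 0.682 m/s.
Drift = 0.682 × 68.046 = 46.380 m (downstream).

46.4 m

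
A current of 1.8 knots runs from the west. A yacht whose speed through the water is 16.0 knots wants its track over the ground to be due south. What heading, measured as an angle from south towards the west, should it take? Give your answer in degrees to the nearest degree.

The current pushes perpendicular to the desired track; the heading must have a component into the current equal to 1.8 knots: 16.0 sin θ = 1.8.
sin θ = 0.1125, so θ = 6.459°.

6°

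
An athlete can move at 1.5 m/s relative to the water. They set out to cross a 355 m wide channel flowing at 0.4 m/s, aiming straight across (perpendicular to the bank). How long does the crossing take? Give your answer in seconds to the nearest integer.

237 s

The component of the athlete's velocity perpendicular to the bank is 1.5 m/s.
The flow acts along the bank and has no component across it.
Time = 355 / 1.500 = 236.667 s.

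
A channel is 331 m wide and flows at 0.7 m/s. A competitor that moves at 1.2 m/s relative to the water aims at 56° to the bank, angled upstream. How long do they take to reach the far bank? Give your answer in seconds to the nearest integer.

The component of the competitor's velocity perpendicular to the bank is 1.2 × sin 56° = 0.995 m/s.
Only the cross-stream component determines the crossing time; the current contributes nothing perpendicular to the bank.
Time = 331 / 0.995 = 332.715 s.

333 s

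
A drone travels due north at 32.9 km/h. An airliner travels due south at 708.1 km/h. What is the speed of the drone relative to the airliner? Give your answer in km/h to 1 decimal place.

741.0 km/h

Taking east as x and north as y: drone velocity = (0.000, 32.900) km/h; airliner velocity = (0.000, -708.100) km/h.
Velocity of drone relative to airliner = (0.000, 32.900) − (0.000, -708.100) = (0.000, 741.000) km/h.
Magnitude = |(0.000, 741.000)| = 741.000 km/h.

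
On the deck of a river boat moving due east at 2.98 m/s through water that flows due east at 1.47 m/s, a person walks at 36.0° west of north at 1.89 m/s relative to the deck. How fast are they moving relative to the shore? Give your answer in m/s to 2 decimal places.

In east/north components (m/s): person relative to river boat = (-1.111, 1.529); river boat relative to water = (2.980, 0.000); water relative to ground = (1.470, 0.000).
Sum = (3.339, 1.529) m/s.
Speed = |(3.339, 1.529)| = 3.673 m/s.

3.67 m/s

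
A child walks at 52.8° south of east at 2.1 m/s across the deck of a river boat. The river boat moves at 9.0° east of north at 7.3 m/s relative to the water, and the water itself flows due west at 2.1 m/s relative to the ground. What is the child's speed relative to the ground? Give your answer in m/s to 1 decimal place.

5.5 m/s

In east/north components (m/s): child relative to river boat = (1.270, -1.673); river boat relative to water = (1.142, 7.210); water relative to ground = (-2.100, 0.000).
Sum = (0.312, 5.537) m/s.
Speed = |(0.312, 5.537)| = 5.546 m/s.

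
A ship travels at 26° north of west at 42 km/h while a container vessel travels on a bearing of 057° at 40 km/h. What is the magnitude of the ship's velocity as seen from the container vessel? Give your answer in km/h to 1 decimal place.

71.4 km/h

Taking east as x and north as y: ship velocity = (-37.749, 18.412) km/h; container vessel velocity = (33.547, 21.786) km/h.
Velocity of ship relative to container vessel = (-37.749, 18.412) − (33.547, 21.786) = (-71.296, -3.374) km/h.
Magnitude = |(-71.296, -3.374)| = 71.376 km/h.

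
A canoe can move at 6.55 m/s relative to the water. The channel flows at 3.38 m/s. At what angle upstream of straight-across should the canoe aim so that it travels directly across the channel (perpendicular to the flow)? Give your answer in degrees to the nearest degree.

31°

To cancel the current, the upstream component of the canoe's velocity must equal the flow: 6.55 sin θ = 3.38.
sin θ = 3.38 / 6.55 = 0.5160.
θ = arcsin(0.5160) = 31.066°.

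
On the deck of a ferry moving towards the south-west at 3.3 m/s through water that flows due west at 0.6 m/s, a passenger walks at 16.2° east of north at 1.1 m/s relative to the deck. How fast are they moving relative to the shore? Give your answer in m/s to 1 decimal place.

In east/north components (m/s): passenger relative to ferry = (0.307, 1.056); ferry relative to water = (-2.333, -2.333); water relative to ground = (-0.600, 0.000).
Sum = (-2.627, -1.277) m/s.
Speed = |(-2.627, -1.277)| = 2.921 m/s.

2.9 m/s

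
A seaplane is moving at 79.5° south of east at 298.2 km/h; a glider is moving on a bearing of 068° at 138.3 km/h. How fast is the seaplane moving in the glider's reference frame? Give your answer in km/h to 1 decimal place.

Taking east as x and north as y: seaplane velocity = (54.343, -293.207) km/h; glider velocity = (128.230, 51.808) km/h.
Velocity of seaplane relative to glider = (54.343, -293.207) − (128.230, 51.808) = (-73.887, -345.015) km/h.
Magnitude = |(-73.887, -345.015)| = 352.838 km/h.

352.8 km/h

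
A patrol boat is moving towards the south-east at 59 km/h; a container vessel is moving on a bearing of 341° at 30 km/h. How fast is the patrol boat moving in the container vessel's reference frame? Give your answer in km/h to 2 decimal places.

Taking east as x and north as y: patrol boat velocity = (41.719, -41.719) km/h; container vessel velocity = (-9.767, 28.366) km/h.
Velocity of patrol boat relative to container vessel = (41.719, -41.719) − (-9.767, 28.366) = (51.486, -70.085) km/h.
Magnitude = |(51.486, -70.085)| = 86.964 km/h.

86.96 km/h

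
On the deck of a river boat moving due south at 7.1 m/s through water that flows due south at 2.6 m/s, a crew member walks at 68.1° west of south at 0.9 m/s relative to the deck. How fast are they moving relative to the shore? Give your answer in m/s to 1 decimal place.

10.1 m/s

In east/north components (m/s): crew member relative to river boat = (-0.835, -0.336); river boat relative to water = (0.000, -7.100); water relative to ground = (0.000, -2.600).
Sum = (-0.835, -10.036) m/s.
Speed = |(-0.835, -10.036)| = 10.070 m/s.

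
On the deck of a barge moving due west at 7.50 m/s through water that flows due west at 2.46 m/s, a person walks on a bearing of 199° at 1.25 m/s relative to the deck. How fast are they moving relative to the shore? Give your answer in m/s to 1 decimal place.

In east/north components (m/s): person relative to barge = (-0.407, -1.182); barge relative to water = (-7.500, 0.000); water relative to ground = (-2.460, 0.000).
Sum = (-10.367, -1.182) m/s.
Speed = |(-10.367, -1.182)| = 10.434 m/s.

10.4 m/s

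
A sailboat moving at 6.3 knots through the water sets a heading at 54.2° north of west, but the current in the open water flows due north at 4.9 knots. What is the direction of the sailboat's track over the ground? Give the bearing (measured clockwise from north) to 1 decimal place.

Taking east as x and north as y: velocity relative to the water = (-3.685, 5.110) knots; the water relative to ground = (0.000, 4.900) knots.
Velocity relative to ground = (-3.685, 5.110) + (0.000, 4.900) = (-3.685, 10.010) knots.
Bearing = atan2(-3.69, 10.01) = 339.79° clockwise from north.

339.8°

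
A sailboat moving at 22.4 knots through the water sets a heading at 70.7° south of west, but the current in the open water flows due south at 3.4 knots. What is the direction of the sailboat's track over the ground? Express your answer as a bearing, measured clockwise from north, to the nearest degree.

197°

Taking east as x and north as y: velocity relative to the water = (-7.404, -21.141) knots; the water relative to ground = (0.000, -3.400) knots.
Velocity relative to ground = (-7.404, -21.141) + (0.000, -3.400) = (-7.404, -24.541) knots.
Bearing = atan2(-7.40, -24.54) = 196.79° clockwise from north.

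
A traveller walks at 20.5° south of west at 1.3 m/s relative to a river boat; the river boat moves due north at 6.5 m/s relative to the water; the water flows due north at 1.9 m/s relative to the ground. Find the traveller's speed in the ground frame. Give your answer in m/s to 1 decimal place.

In east/north components (m/s): traveller relative to river boat = (-1.218, -0.455); river boat relative to water = (0.000, 6.500); water relative to ground = (0.000, 1.900).
Sum = (-1.218, 7.945) m/s.
Speed = |(-1.218, 7.945)| = 8.038 m/s.

8.0 m/s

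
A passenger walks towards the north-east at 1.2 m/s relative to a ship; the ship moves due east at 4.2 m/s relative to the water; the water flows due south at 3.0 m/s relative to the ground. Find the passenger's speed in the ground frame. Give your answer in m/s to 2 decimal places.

5.49 m/s

In east/north components (m/s): passenger relative to ship = (0.849, 0.849); ship relative to water = (4.200, 0.000); water relative to ground = (0.000, -3.000).
Sum = (5.049, -2.151) m/s.
Speed = |(5.049, -2.151)| = 5.488 m/s.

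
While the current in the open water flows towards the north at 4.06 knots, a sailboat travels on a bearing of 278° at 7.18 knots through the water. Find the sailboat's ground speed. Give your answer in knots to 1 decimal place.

8.7 knots

Taking east as x and north as y: velocity relative to the water = (-7.110, 0.999) knots; the water relative to ground = (0.000, 4.060) knots.
Velocity relative to ground = (-7.110, 0.999) + (0.000, 4.060) = (-7.110, 5.059) knots.
Speed = |(-7.110, 5.059)| = 8.726 knots.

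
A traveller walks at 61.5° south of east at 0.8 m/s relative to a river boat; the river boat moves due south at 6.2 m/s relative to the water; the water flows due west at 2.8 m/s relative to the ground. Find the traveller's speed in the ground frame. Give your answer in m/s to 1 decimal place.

In east/north components (m/s): traveller relative to river boat = (0.382, -0.703); river boat relative to water = (0.000, -6.200); water relative to ground = (-2.800, 0.000).
Sum = (-2.418, -6.903) m/s.
Speed = |(-2.418, -6.903)| = 7.314 m/s.

7.3 m/s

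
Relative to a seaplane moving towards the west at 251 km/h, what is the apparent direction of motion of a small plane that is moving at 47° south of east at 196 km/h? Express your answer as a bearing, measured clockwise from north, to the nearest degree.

Taking east as x and north as y: small plane velocity = (133.672, -143.345) km/h; seaplane velocity = (-251.000, 0.000) km/h.
Velocity of small plane relative to seaplane = (133.672, -143.345) − (-251.000, 0.000) = (384.672, -143.345) km/h.
Bearing = atan2(384.67, -143.35) = 110.44° clockwise from north.

110°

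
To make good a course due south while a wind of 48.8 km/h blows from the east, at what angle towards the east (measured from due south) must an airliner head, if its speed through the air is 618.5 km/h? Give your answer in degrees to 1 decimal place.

The wind pushes perpendicular to the desired track; the heading must have a component into the wind equal to 48.8 km/h: 618.5 sin θ = 48.8.
sin θ = 0.0789, so θ = 4.525°.

4.5°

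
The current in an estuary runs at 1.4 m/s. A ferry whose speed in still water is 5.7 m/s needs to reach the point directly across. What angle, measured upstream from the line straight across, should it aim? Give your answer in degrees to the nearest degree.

14°

To cancel the current, the upstream component of the ferry's velocity must equal the flow: 5.7 sin θ = 1.4.
sin θ = 1.4 / 5.7 = 0.2456.
θ = arcsin(0.2456) = 14.218°.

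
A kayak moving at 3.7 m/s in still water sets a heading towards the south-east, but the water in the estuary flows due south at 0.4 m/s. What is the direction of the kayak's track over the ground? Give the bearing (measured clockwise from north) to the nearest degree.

Taking east as x and north as y: velocity relative to the water = (2.616, -2.616) m/s; the water relative to ground = (0.000, -0.400) m/s.
Velocity relative to ground = (2.616, -2.616) + (0.000, -0.400) = (2.616, -3.016) m/s.
Bearing = atan2(2.62, -3.02) = 139.06° clockwise from north.

139°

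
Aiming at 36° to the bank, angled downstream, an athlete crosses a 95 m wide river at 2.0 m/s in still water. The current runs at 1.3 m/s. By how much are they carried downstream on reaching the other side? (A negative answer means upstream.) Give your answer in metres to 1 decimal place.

Perpendicular speed = 1.176 m/s; crossing time = 95 / 1.176 = 80.812 s.
Net downstream speed = 2.918 m/s.
Drift = 2.918 × 80.812 = 235.812 m (downstream).

235.8 m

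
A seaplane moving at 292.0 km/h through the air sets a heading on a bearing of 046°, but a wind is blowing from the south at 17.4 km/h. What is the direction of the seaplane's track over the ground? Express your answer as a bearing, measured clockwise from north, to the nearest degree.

Taking east as x and north as y: velocity relative to the air = (210.047, 202.840) km/h; the air relative to ground = (0.000, 17.400) km/h.
Velocity relative to ground = (210.047, 202.840) + (0.000, 17.400) = (210.047, 220.240) km/h.
Bearing = atan2(210.05, 220.24) = 43.64° clockwise from north.

044°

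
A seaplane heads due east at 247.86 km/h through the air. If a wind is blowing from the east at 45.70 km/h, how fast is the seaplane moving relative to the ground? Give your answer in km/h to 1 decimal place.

Taking east as x and north as y: velocity relative to the air = (247.860, 0.000) km/h; the air relative to ground = (-45.700, 0.000) km/h.
Velocity relative to ground = (247.860, 0.000) + (-45.700, 0.000) = (202.160, 0.000) km/h.
Speed = |(202.160, 0.000)| = 202.160 km/h.

202.2 km/h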